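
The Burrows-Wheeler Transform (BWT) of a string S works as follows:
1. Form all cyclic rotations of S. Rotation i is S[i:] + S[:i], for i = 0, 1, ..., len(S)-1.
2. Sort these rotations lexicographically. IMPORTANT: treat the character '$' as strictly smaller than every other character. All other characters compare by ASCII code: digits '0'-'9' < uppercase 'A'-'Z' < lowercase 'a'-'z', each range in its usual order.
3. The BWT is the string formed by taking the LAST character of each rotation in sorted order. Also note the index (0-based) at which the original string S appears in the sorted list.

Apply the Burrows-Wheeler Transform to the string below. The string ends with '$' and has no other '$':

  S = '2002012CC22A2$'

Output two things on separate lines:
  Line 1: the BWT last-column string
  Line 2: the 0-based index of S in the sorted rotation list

All 14 rotations (rotation i = S[i:]+S[:i]):
  rot[0] = 2002012CC22A2$
  rot[1] = 002012CC22A2$2
  rot[2] = 02012CC22A2$20
  rot[3] = 2012CC22A2$200
  rot[4] = 012CC22A2$2002
  rot[5] = 12CC22A2$20020
  rot[6] = 2CC22A2$200201
  rot[7] = CC22A2$2002012
  rot[8] = C22A2$2002012C
  rot[9] = 22A2$2002012CC
  rot[10] = 2A2$2002012CC2
  rot[11] = A2$2002012CC22
  rot[12] = 2$2002012CC22A
  rot[13] = $2002012CC22A2
Sorted (with $ < everything):
  sorted[0] = $2002012CC22A2  (last char: '2')
  sorted[1] = 002012CC22A2$2  (last char: '2')
  sorted[2] = 012CC22A2$2002  (last char: '2')
  sorted[3] = 02012CC22A2$20  (last char: '0')
  sorted[4] = 12CC22A2$20020  (last char: '0')
  sorted[5] = 2$2002012CC22A  (last char: 'A')
  sorted[6] = 2002012CC22A2$  (last char: '$')
  sorted[7] = 2012CC22A2$200  (last char: '0')
  sorted[8] = 22A2$2002012CC  (last char: 'C')
  sorted[9] = 2A2$2002012CC2  (last char: '2')
  sorted[10] = 2CC22A2$200201  (last char: '1')
  sorted[11] = A2$2002012CC22  (last char: '2')
  sorted[12] = C22A2$2002012C  (last char: 'C')
  sorted[13] = CC22A2$2002012  (last char: '2')
Last column: 22200A$0C212C2
Original string S is at sorted index 6

Answer: 22200A$0C212C2
6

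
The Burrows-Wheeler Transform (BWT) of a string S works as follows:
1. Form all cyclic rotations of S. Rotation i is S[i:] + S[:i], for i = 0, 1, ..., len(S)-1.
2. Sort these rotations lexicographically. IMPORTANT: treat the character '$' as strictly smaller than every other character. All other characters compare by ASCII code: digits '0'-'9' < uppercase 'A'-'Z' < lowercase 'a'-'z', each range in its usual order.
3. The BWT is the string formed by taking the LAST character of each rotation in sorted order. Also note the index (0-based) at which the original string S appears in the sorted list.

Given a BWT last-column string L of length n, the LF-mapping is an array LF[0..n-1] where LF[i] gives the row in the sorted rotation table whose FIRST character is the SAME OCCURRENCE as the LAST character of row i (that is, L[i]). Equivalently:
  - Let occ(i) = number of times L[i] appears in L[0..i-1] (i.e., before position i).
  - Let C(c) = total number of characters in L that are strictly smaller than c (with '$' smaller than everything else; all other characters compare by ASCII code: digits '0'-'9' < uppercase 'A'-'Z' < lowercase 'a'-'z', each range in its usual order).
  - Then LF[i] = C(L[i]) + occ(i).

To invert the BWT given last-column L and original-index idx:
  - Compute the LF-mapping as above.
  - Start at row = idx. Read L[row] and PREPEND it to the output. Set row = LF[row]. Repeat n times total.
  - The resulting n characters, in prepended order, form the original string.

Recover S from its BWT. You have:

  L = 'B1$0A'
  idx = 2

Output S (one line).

LF mapping: 4 2 0 1 3
Walk LF starting at row 2, prepending L[row]:
  step 1: row=2, L[2]='$', prepend. Next row=LF[2]=0
  step 2: row=0, L[0]='B', prepend. Next row=LF[0]=4
  step 3: row=4, L[4]='A', prepend. Next row=LF[4]=3
  step 4: row=3, L[3]='0', prepend. Next row=LF[3]=1
  step 5: row=1, L[1]='1', prepend. Next row=LF[1]=2
Reversed output: 10AB$

Answer: 10AB$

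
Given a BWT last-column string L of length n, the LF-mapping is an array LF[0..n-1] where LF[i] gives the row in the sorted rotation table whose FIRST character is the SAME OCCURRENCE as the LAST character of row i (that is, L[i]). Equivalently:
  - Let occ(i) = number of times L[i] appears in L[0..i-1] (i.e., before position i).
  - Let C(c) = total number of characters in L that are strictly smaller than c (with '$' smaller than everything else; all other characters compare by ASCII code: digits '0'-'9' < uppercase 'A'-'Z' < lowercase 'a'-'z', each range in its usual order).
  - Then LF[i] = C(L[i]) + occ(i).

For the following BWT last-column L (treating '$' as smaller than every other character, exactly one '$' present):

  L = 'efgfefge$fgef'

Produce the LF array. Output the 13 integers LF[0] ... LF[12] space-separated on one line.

Answer: 1 5 10 6 2 7 11 3 0 8 12 4 9

Derivation:
Char counts: '$':1, 'e':4, 'f':5, 'g':3
C (first-col start): C('$')=0, C('e')=1, C('f')=5, C('g')=10
L[0]='e': occ=0, LF[0]=C('e')+0=1+0=1
L[1]='f': occ=0, LF[1]=C('f')+0=5+0=5
L[2]='g': occ=0, LF[2]=C('g')+0=10+0=10
L[3]='f': occ=1, LF[3]=C('f')+1=5+1=6
L[4]='e': occ=1, LF[4]=C('e')+1=1+1=2
L[5]='f': occ=2, LF[5]=C('f')+2=5+2=7
L[6]='g': occ=1, LF[6]=C('g')+1=10+1=11
L[7]='e': occ=2, LF[7]=C('e')+2=1+2=3
L[8]='$': occ=0, LF[8]=C('$')+0=0+0=0
L[9]='f': occ=3, LF[9]=C('f')+3=5+3=8
L[10]='g': occ=2, LF[10]=C('g')+2=10+2=12
L[11]='e': occ=3, LF[11]=C('e')+3=1+3=4
L[12]='f': occ=4, LF[12]=C('f')+4=5+4=9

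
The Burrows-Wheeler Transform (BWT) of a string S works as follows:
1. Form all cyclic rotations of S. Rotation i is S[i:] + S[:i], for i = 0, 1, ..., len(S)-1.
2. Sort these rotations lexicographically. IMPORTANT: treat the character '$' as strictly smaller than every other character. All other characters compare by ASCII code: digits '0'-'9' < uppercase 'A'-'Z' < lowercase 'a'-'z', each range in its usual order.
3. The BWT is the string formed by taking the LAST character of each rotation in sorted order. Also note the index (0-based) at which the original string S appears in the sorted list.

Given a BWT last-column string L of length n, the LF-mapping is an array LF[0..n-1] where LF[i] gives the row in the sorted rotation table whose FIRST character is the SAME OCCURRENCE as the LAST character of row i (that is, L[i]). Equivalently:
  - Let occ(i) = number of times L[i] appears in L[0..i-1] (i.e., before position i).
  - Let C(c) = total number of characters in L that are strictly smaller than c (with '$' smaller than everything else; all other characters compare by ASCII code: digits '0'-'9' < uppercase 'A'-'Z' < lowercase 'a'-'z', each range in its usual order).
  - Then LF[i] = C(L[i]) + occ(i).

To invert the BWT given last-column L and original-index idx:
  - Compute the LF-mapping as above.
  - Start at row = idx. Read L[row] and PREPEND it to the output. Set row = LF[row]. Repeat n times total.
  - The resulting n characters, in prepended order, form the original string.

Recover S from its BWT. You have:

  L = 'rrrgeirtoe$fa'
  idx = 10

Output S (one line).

Answer: refrigerator$

Derivation:
LF mapping: 8 9 10 5 2 6 11 12 7 3 0 4 1
Walk LF starting at row 10, prepending L[row]:
  step 1: row=10, L[10]='$', prepend. Next row=LF[10]=0
  step 2: row=0, L[0]='r', prepend. Next row=LF[0]=8
  step 3: row=8, L[8]='o', prepend. Next row=LF[8]=7
  step 4: row=7, L[7]='t', prepend. Next row=LF[7]=12
  step 5: row=12, L[12]='a', prepend. Next row=LF[12]=1
  step 6: row=1, L[1]='r', prepend. Next row=LF[1]=9
  step 7: row=9, L[9]='e', prepend. Next row=LF[9]=3
  step 8: row=3, L[3]='g', prepend. Next row=LF[3]=5
  step 9: row=5, L[5]='i', prepend. Next row=LF[5]=6
  step 10: row=6, L[6]='r', prepend. Next row=LF[6]=11
  step 11: row=11, L[11]='f', prepend. Next row=LF[11]=4
  step 12: row=4, L[4]='e', prepend. Next row=LF[4]=2
  step 13: row=2, L[2]='r', prepend. Next row=LF[2]=10
Reversed output: refrigerator$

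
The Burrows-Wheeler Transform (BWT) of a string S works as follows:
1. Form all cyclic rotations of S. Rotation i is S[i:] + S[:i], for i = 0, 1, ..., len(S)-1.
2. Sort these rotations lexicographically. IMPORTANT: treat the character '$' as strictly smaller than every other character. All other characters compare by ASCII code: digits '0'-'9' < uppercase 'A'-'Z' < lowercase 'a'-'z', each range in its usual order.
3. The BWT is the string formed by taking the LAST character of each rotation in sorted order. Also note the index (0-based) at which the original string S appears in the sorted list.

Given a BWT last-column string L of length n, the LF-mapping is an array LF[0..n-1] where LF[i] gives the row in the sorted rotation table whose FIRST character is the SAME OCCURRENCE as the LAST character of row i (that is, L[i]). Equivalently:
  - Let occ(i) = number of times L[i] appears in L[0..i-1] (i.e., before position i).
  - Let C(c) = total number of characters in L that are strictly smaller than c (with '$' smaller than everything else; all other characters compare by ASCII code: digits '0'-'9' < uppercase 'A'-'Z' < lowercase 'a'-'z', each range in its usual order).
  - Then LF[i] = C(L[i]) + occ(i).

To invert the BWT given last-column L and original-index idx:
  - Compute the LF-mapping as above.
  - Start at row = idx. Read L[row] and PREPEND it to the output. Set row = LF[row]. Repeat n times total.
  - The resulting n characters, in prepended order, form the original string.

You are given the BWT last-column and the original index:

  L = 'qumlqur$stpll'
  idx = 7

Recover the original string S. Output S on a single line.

Answer: qmlulluptsrq$

Derivation:
LF mapping: 6 11 4 1 7 12 8 0 9 10 5 2 3
Walk LF starting at row 7, prepending L[row]:
  step 1: row=7, L[7]='$', prepend. Next row=LF[7]=0
  step 2: row=0, L[0]='q', prepend. Next row=LF[0]=6
  step 3: row=6, L[6]='r', prepend. Next row=LF[6]=8
  step 4: row=8, L[8]='s', prepend. Next row=LF[8]=9
  step 5: row=9, L[9]='t', prepend. Next row=LF[9]=10
  step 6: row=10, L[10]='p', prepend. Next row=LF[10]=5
  step 7: row=5, L[5]='u', prepend. Next row=LF[5]=12
  step 8: row=12, L[12]='l', prepend. Next row=LF[12]=3
  step 9: row=3, L[3]='l', prepend. Next row=LF[3]=1
  step 10: row=1, L[1]='u', prepend. Next row=LF[1]=11
  step 11: row=11, L[11]='l', prepend. Next row=LF[11]=2
  step 12: row=2, L[2]='m', prepend. Next row=LF[2]=4
  step 13: row=4, L[4]='q', prepend. Next row=LF[4]=7
Reversed output: qmlulluptsrq$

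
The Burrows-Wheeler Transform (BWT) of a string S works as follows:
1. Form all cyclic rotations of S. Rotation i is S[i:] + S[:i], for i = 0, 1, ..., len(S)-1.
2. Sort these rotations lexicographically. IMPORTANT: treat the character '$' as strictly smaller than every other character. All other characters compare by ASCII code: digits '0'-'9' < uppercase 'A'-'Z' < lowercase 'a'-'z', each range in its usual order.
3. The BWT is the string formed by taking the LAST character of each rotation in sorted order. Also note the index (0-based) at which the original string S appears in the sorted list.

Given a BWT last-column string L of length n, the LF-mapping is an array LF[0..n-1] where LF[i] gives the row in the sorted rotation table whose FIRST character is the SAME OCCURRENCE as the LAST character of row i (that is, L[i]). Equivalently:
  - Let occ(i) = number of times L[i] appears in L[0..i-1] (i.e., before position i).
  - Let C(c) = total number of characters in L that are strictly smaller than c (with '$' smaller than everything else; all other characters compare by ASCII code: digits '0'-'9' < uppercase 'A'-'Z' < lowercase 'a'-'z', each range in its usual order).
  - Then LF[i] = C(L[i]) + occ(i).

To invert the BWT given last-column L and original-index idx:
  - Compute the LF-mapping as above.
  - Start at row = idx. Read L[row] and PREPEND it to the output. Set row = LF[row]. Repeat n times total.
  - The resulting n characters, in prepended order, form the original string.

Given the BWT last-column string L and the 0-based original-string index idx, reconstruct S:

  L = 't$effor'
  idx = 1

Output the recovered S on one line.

Answer: effort$

Derivation:
LF mapping: 6 0 1 2 3 4 5
Walk LF starting at row 1, prepending L[row]:
  step 1: row=1, L[1]='$', prepend. Next row=LF[1]=0
  step 2: row=0, L[0]='t', prepend. Next row=LF[0]=6
  step 3: row=6, L[6]='r', prepend. Next row=LF[6]=5
  step 4: row=5, L[5]='o', prepend. Next row=LF[5]=4
  step 5: row=4, L[4]='f', prepend. Next row=LF[4]=3
  step 6: row=3, L[3]='f', prepend. Next row=LF[3]=2
  step 7: row=2, L[2]='e', prepend. Next row=LF[2]=1
Reversed output: effort$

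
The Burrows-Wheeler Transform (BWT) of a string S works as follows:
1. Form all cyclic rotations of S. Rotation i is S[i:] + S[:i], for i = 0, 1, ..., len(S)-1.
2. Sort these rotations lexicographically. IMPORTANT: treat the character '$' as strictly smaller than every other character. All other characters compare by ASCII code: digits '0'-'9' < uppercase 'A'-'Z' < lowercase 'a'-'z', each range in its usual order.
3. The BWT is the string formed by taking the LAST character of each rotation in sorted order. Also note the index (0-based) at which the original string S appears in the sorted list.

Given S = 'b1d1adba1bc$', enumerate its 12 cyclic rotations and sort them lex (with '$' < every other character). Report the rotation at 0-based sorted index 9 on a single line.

Answer: c$b1d1adba1b

Derivation:
All 12 rotations (rotation i = S[i:]+S[:i]):
  rot[0] = b1d1adba1bc$
  rot[1] = 1d1adba1bc$b
  rot[2] = d1adba1bc$b1
  rot[3] = 1adba1bc$b1d
  rot[4] = adba1bc$b1d1
  rot[5] = dba1bc$b1d1a
  rot[6] = ba1bc$b1d1ad
  rot[7] = a1bc$b1d1adb
  rot[8] = 1bc$b1d1adba
  rot[9] = bc$b1d1adba1
  rot[10] = c$b1d1adba1b
  rot[11] = $b1d1adba1bc
Sorted (with $ < everything):
  sorted[0] = $b1d1adba1bc
  sorted[1] = 1adba1bc$b1d
  sorted[2] = 1bc$b1d1adba
  sorted[3] = 1d1adba1bc$b
  sorted[4] = a1bc$b1d1adb
  sorted[5] = adba1bc$b1d1
  sorted[6] = b1d1adba1bc$
  sorted[7] = ba1bc$b1d1ad
  sorted[8] = bc$b1d1adba1
  sorted[9] = c$b1d1adba1b
  sorted[10] = d1adba1bc$b1
  sorted[11] = dba1bc$b1d1a
sorted[9] = c$b1d1adba1b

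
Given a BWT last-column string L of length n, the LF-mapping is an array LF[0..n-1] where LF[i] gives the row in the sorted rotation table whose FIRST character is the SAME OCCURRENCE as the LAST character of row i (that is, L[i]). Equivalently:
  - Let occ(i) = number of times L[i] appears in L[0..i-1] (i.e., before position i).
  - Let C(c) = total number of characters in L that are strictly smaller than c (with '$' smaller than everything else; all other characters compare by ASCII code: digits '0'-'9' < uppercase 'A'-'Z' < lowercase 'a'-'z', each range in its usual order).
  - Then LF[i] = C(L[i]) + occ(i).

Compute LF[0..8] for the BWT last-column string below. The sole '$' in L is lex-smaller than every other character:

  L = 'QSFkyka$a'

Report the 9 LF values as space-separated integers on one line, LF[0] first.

Answer: 2 3 1 6 8 7 4 0 5

Derivation:
Char counts: '$':1, 'F':1, 'Q':1, 'S':1, 'a':2, 'k':2, 'y':1
C (first-col start): C('$')=0, C('F')=1, C('Q')=2, C('S')=3, C('a')=4, C('k')=6, C('y')=8
L[0]='Q': occ=0, LF[0]=C('Q')+0=2+0=2
L[1]='S': occ=0, LF[1]=C('S')+0=3+0=3
L[2]='F': occ=0, LF[2]=C('F')+0=1+0=1
L[3]='k': occ=0, LF[3]=C('k')+0=6+0=6
L[4]='y': occ=0, LF[4]=C('y')+0=8+0=8
L[5]='k': occ=1, LF[5]=C('k')+1=6+1=7
L[6]='a': occ=0, LF[6]=C('a')+0=4+0=4
L[7]='$': occ=0, LF[7]=C('$')+0=0+0=0
L[8]='a': occ=1, LF[8]=C('a')+1=4+1=5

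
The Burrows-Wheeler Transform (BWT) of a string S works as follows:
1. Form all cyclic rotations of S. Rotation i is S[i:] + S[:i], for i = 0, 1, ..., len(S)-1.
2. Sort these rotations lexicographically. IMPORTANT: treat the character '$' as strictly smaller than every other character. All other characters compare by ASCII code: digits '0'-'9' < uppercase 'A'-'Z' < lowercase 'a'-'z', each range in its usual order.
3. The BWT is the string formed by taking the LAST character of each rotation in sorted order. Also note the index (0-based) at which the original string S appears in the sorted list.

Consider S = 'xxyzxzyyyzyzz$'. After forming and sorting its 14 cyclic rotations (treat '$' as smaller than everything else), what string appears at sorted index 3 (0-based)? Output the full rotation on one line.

Answer: xzyyyzyzz$xxyz

Derivation:
All 14 rotations (rotation i = S[i:]+S[:i]):
  rot[0] = xxyzxzyyyzyzz$
  rot[1] = xyzxzyyyzyzz$x
  rot[2] = yzxzyyyzyzz$xx
  rot[3] = zxzyyyzyzz$xxy
  rot[4] = xzyyyzyzz$xxyz
  rot[5] = zyyyzyzz$xxyzx
  rot[6] = yyyzyzz$xxyzxz
  rot[7] = yyzyzz$xxyzxzy
  rot[8] = yzyzz$xxyzxzyy
  rot[9] = zyzz$xxyzxzyyy
  rot[10] = yzz$xxyzxzyyyz
  rot[11] = zz$xxyzxzyyyzy
  rot[12] = z$xxyzxzyyyzyz
  rot[13] = $xxyzxzyyyzyzz
Sorted (with $ < everything):
  sorted[0] = $xxyzxzyyyzyzz
  sorted[1] = xxyzxzyyyzyzz$
  sorted[2] = xyzxzyyyzyzz$x
  sorted[3] = xzyyyzyzz$xxyz
  sorted[4] = yyyzyzz$xxyzxz
  sorted[5] = yyzyzz$xxyzxzy
  sorted[6] = yzxzyyyzyzz$xx
  sorted[7] = yzyzz$xxyzxzyy
  sorted[8] = yzz$xxyzxzyyyz
  sorted[9] = z$xxyzxzyyyzyz
  sorted[10] = zxzyyyzyzz$xxy
  sorted[11] = zyyyzyzz$xxyzx
  sorted[12] = zyzz$xxyzxzyyy
  sorted[13] = zz$xxyzxzyyyzy
sorted[3] = xzyyyzyzz$xxyz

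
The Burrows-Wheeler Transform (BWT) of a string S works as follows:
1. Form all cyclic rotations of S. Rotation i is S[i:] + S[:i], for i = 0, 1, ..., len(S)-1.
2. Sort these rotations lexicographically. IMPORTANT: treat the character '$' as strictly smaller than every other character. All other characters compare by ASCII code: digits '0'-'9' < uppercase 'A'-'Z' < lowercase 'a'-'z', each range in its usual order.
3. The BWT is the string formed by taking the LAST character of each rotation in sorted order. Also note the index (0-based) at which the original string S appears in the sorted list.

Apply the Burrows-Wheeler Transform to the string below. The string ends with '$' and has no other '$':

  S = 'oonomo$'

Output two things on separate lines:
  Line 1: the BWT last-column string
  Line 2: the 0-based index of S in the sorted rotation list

All 7 rotations (rotation i = S[i:]+S[:i]):
  rot[0] = oonomo$
  rot[1] = onomo$o
  rot[2] = nomo$oo
  rot[3] = omo$oon
  rot[4] = mo$oono
  rot[5] = o$oonom
  rot[6] = $oonomo
Sorted (with $ < everything):
  sorted[0] = $oonomo  (last char: 'o')
  sorted[1] = mo$oono  (last char: 'o')
  sorted[2] = nomo$oo  (last char: 'o')
  sorted[3] = o$oonom  (last char: 'm')
  sorted[4] = omo$oon  (last char: 'n')
  sorted[5] = onomo$o  (last char: 'o')
  sorted[6] = oonomo$  (last char: '$')
Last column: ooomno$
Original string S is at sorted index 6

Answer: ooomno$
6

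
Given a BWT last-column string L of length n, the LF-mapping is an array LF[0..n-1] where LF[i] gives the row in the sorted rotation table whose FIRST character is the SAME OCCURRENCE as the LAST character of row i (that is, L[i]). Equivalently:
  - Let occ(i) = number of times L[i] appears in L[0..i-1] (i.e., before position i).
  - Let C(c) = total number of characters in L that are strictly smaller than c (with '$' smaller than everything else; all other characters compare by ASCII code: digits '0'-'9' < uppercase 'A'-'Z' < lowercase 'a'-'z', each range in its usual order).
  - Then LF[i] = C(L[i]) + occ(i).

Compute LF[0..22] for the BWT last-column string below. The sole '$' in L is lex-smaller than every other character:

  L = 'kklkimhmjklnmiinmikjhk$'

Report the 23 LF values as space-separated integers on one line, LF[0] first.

Char counts: '$':1, 'h':2, 'i':4, 'j':2, 'k':6, 'l':2, 'm':4, 'n':2
C (first-col start): C('$')=0, C('h')=1, C('i')=3, C('j')=7, C('k')=9, C('l')=15, C('m')=17, C('n')=21
L[0]='k': occ=0, LF[0]=C('k')+0=9+0=9
L[1]='k': occ=1, LF[1]=C('k')+1=9+1=10
L[2]='l': occ=0, LF[2]=C('l')+0=15+0=15
L[3]='k': occ=2, LF[3]=C('k')+2=9+2=11
L[4]='i': occ=0, LF[4]=C('i')+0=3+0=3
L[5]='m': occ=0, LF[5]=C('m')+0=17+0=17
L[6]='h': occ=0, LF[6]=C('h')+0=1+0=1
L[7]='m': occ=1, LF[7]=C('m')+1=17+1=18
L[8]='j': occ=0, LF[8]=C('j')+0=7+0=7
L[9]='k': occ=3, LF[9]=C('k')+3=9+3=12
L[10]='l': occ=1, LF[10]=C('l')+1=15+1=16
L[11]='n': occ=0, LF[11]=C('n')+0=21+0=21
L[12]='m': occ=2, LF[12]=C('m')+2=17+2=19
L[13]='i': occ=1, LF[13]=C('i')+1=3+1=4
L[14]='i': occ=2, LF[14]=C('i')+2=3+2=5
L[15]='n': occ=1, LF[15]=C('n')+1=21+1=22
L[16]='m': occ=3, LF[16]=C('m')+3=17+3=20
L[17]='i': occ=3, LF[17]=C('i')+3=3+3=6
L[18]='k': occ=4, LF[18]=C('k')+4=9+4=13
L[19]='j': occ=1, LF[19]=C('j')+1=7+1=8
L[20]='h': occ=1, LF[20]=C('h')+1=1+1=2
L[21]='k': occ=5, LF[21]=C('k')+5=9+5=14
L[22]='$': occ=0, LF[22]=C('$')+0=0+0=0

Answer: 9 10 15 11 3 17 1 18 7 12 16 21 19 4 5 22 20 6 13 8 2 14 0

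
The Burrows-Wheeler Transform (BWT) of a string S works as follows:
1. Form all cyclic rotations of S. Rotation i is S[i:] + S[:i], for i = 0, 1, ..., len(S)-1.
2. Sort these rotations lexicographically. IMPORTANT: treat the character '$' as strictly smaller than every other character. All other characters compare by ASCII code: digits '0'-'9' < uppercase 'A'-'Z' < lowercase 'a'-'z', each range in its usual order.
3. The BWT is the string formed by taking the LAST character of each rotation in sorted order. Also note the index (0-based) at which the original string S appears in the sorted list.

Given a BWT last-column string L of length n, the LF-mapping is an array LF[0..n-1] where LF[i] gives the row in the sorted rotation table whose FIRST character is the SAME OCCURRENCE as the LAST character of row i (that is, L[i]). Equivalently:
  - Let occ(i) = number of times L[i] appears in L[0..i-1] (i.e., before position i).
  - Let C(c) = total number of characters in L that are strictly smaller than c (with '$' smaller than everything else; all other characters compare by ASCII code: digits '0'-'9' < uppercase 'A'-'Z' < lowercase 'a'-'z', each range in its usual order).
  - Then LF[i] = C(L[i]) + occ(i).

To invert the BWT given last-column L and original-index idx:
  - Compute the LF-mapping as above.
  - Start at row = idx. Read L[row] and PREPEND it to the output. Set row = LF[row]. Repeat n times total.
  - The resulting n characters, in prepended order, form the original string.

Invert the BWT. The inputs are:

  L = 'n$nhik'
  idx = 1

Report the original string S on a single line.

LF mapping: 4 0 5 1 2 3
Walk LF starting at row 1, prepending L[row]:
  step 1: row=1, L[1]='$', prepend. Next row=LF[1]=0
  step 2: row=0, L[0]='n', prepend. Next row=LF[0]=4
  step 3: row=4, L[4]='i', prepend. Next row=LF[4]=2
  step 4: row=2, L[2]='n', prepend. Next row=LF[2]=5
  step 5: row=5, L[5]='k', prepend. Next row=LF[5]=3
  step 6: row=3, L[3]='h', prepend. Next row=LF[3]=1
Reversed output: hknin$

Answer: hknin$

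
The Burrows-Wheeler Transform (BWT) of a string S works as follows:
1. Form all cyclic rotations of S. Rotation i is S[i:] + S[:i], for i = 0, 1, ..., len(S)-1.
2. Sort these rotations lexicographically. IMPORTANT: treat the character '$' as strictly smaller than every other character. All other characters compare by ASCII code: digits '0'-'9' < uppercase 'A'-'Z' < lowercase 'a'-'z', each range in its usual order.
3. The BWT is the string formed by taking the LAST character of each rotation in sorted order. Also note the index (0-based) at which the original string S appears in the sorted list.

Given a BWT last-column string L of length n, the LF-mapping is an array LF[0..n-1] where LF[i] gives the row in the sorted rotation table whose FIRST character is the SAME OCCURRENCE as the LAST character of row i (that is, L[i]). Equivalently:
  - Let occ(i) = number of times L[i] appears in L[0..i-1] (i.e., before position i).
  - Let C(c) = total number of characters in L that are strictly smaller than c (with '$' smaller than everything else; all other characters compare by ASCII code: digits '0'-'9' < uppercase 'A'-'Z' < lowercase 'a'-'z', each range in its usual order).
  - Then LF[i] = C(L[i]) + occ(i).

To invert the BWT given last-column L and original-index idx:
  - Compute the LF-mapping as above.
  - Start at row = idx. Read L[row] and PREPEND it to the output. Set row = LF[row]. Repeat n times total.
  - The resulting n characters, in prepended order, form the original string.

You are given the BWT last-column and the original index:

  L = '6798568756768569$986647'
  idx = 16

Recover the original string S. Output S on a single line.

Answer: 8566955766768874979866$

Derivation:
LF mapping: 5 12 20 16 2 6 17 13 3 7 14 8 18 4 9 21 0 22 19 10 11 1 15
Walk LF starting at row 16, prepending L[row]:
  step 1: row=16, L[16]='$', prepend. Next row=LF[16]=0
  step 2: row=0, L[0]='6', prepend. Next row=LF[0]=5
  step 3: row=5, L[5]='6', prepend. Next row=LF[5]=6
  step 4: row=6, L[6]='8', prepend. Next row=LF[6]=17
  step 5: row=17, L[17]='9', prepend. Next row=LF[17]=22
  step 6: row=22, L[22]='7', prepend. Next row=LF[22]=15
  step 7: row=15, L[15]='9', prepend. Next row=LF[15]=21
  step 8: row=21, L[21]='4', prepend. Next row=LF[21]=1
  step 9: row=1, L[1]='7', prepend. Next row=LF[1]=12
  step 10: row=12, L[12]='8', prepend. Next row=LF[12]=18
  step 11: row=18, L[18]='8', prepend. Next row=LF[18]=19
  step 12: row=19, L[19]='6', prepend. Next row=LF[19]=10
  step 13: row=10, L[10]='7', prepend. Next row=LF[10]=14
  step 14: row=14, L[14]='6', prepend. Next row=LF[14]=9
  step 15: row=9, L[9]='6', prepend. Next row=LF[9]=7
  step 16: row=7, L[7]='7', prepend. Next row=LF[7]=13
  step 17: row=13, L[13]='5', prepend. Next row=LF[13]=4
  step 18: row=4, L[4]='5', prepend. Next row=LF[4]=2
  step 19: row=2, L[2]='9', prepend. Next row=LF[2]=20
  step 20: row=20, L[20]='6', prepend. Next row=LF[20]=11
  step 21: row=11, L[11]='6', prepend. Next row=LF[11]=8
  step 22: row=8, L[8]='5', prepend. Next row=LF[8]=3
  step 23: row=3, L[3]='8', prepend. Next row=LF[3]=16
Reversed output: 8566955766768874979866$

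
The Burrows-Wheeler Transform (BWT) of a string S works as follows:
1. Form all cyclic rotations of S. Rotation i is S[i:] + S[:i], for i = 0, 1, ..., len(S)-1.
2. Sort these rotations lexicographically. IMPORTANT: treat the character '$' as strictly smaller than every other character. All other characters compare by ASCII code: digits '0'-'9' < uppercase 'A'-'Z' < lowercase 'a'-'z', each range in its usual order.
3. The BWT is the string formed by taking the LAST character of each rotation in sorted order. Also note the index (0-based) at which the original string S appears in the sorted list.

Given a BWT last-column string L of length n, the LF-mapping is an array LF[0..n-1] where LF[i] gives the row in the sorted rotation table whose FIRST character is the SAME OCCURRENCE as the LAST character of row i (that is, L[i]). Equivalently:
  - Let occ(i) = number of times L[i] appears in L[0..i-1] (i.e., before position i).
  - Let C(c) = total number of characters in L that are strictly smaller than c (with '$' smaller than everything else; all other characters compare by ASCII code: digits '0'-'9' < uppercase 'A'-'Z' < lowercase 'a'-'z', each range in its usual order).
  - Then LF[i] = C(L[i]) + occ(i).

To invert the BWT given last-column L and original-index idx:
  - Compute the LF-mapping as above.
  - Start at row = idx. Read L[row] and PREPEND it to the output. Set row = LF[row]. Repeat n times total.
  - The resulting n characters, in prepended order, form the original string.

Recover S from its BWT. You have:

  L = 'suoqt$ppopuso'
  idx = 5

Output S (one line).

LF mapping: 8 11 1 7 10 0 4 5 2 6 12 9 3
Walk LF starting at row 5, prepending L[row]:
  step 1: row=5, L[5]='$', prepend. Next row=LF[5]=0
  step 2: row=0, L[0]='s', prepend. Next row=LF[0]=8
  step 3: row=8, L[8]='o', prepend. Next row=LF[8]=2
  step 4: row=2, L[2]='o', prepend. Next row=LF[2]=1
  step 5: row=1, L[1]='u', prepend. Next row=LF[1]=11
  step 6: row=11, L[11]='s', prepend. Next row=LF[11]=9
  step 7: row=9, L[9]='p', prepend. Next row=LF[9]=6
  step 8: row=6, L[6]='p', prepend. Next row=LF[6]=4
  step 9: row=4, L[4]='t', prepend. Next row=LF[4]=10
  step 10: row=10, L[10]='u', prepend. Next row=LF[10]=12
  step 11: row=12, L[12]='o', prepend. Next row=LF[12]=3
  step 12: row=3, L[3]='q', prepend. Next row=LF[3]=7
  step 13: row=7, L[7]='p', prepend. Next row=LF[7]=5
Reversed output: pqoutppsuoos$

Answer: pqoutppsuoos$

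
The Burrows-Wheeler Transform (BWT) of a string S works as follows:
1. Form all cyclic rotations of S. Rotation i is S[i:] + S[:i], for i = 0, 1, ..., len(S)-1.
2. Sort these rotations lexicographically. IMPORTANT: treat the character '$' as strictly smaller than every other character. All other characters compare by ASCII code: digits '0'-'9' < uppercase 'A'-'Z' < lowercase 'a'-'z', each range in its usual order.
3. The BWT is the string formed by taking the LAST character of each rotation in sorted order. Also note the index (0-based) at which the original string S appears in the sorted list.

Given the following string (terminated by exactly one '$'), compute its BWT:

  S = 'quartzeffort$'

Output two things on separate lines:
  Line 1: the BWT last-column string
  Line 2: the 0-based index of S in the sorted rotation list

Answer: tuzeff$oarrqt
6

Derivation:
All 13 rotations (rotation i = S[i:]+S[:i]):
  rot[0] = quartzeffort$
  rot[1] = uartzeffort$q
  rot[2] = artzeffort$qu
  rot[3] = rtzeffort$qua
  rot[4] = tzeffort$quar
  rot[5] = zeffort$quart
  rot[6] = effort$quartz
  rot[7] = ffort$quartze
  rot[8] = fort$quartzef
  rot[9] = ort$quartzeff
  rot[10] = rt$quartzeffo
  rot[11] = t$quartzeffor
  rot[12] = $quartzeffort
Sorted (with $ < everything):
  sorted[0] = $quartzeffort  (last char: 't')
  sorted[1] = artzeffort$qu  (last char: 'u')
  sorted[2] = effort$quartz  (last char: 'z')
  sorted[3] = ffort$quartze  (last char: 'e')
  sorted[4] = fort$quartzef  (last char: 'f')
  sorted[5] = ort$quartzeff  (last char: 'f')
  sorted[6] = quartzeffort$  (last char: '$')
  sorted[7] = rt$quartzeffo  (last char: 'o')
  sorted[8] = rtzeffort$qua  (last char: 'a')
  sorted[9] = t$quartzeffor  (last char: 'r')
  sorted[10] = tzeffort$quar  (last char: 'r')
  sorted[11] = uartzeffort$q  (last char: 'q')
  sorted[12] = zeffort$quart  (last char: 't')
Last column: tuzeff$oarrqt
Original string S is at sorted index 6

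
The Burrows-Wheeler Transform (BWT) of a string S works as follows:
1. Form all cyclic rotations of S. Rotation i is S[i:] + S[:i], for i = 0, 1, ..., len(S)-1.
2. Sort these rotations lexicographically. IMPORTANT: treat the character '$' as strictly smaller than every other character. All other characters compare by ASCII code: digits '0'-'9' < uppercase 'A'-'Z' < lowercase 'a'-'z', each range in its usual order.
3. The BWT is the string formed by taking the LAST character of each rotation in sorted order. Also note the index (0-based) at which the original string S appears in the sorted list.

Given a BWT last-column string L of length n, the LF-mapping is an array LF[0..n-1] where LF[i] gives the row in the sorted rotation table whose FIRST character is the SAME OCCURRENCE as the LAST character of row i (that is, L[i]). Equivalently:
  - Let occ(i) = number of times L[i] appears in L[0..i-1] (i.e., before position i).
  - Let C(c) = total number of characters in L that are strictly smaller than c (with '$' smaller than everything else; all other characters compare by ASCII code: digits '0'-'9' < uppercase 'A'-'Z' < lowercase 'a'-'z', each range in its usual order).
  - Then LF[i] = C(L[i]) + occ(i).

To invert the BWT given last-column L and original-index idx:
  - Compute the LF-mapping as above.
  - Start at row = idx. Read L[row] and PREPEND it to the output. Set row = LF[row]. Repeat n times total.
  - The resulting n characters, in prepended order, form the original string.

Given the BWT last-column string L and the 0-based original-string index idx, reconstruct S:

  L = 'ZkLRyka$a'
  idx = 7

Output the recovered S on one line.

Answer: kayakLRZ$

Derivation:
LF mapping: 3 6 1 2 8 7 4 0 5
Walk LF starting at row 7, prepending L[row]:
  step 1: row=7, L[7]='$', prepend. Next row=LF[7]=0
  step 2: row=0, L[0]='Z', prepend. Next row=LF[0]=3
  step 3: row=3, L[3]='R', prepend. Next row=LF[3]=2
  step 4: row=2, L[2]='L', prepend. Next row=LF[2]=1
  step 5: row=1, L[1]='k', prepend. Next row=LF[1]=6
  step 6: row=6, L[6]='a', prepend. Next row=LF[6]=4
  step 7: row=4, L[4]='y', prepend. Next row=LF[4]=8
  step 8: row=8, L[8]='a', prepend. Next row=LF[8]=5
  step 9: row=5, L[5]='k', prepend. Next row=LF[5]=7
Reversed output: kayakLRZ$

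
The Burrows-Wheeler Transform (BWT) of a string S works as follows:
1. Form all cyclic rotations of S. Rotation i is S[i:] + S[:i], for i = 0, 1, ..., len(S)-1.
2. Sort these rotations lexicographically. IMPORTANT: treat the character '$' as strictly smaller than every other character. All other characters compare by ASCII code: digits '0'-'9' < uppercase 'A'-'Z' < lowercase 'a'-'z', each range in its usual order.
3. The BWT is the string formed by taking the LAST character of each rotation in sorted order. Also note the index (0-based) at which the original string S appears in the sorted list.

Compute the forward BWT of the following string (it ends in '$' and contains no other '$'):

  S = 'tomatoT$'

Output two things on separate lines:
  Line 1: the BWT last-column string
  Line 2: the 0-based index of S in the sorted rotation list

All 8 rotations (rotation i = S[i:]+S[:i]):
  rot[0] = tomatoT$
  rot[1] = omatoT$t
  rot[2] = matoT$to
  rot[3] = atoT$tom
  rot[4] = toT$toma
  rot[5] = oT$tomat
  rot[6] = T$tomato
  rot[7] = $tomatoT
Sorted (with $ < everything):
  sorted[0] = $tomatoT  (last char: 'T')
  sorted[1] = T$tomato  (last char: 'o')
  sorted[2] = atoT$tom  (last char: 'm')
  sorted[3] = matoT$to  (last char: 'o')
  sorted[4] = oT$tomat  (last char: 't')
  sorted[5] = omatoT$t  (last char: 't')
  sorted[6] = toT$toma  (last char: 'a')
  sorted[7] = tomatoT$  (last char: '$')
Last column: Tomotta$
Original string S is at sorted index 7

Answer: Tomotta$
7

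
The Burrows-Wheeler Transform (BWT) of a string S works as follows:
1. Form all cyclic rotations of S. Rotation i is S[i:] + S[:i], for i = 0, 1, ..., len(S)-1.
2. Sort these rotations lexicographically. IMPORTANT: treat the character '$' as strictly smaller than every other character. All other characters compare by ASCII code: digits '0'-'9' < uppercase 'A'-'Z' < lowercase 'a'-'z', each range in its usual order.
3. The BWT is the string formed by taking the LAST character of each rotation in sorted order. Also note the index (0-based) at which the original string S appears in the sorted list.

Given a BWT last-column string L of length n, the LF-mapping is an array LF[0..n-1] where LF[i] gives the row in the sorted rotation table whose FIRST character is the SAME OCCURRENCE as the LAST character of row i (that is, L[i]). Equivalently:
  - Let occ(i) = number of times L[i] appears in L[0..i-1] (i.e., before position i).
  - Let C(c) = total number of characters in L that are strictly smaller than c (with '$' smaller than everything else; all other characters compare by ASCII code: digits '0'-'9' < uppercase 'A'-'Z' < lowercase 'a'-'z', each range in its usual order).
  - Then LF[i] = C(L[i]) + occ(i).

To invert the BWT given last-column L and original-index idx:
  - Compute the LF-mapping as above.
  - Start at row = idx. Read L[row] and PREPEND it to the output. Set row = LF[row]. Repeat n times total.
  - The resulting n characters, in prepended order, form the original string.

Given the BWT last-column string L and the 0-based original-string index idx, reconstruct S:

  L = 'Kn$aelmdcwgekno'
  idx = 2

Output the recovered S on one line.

LF mapping: 1 11 0 2 5 9 10 4 3 14 7 6 8 12 13
Walk LF starting at row 2, prepending L[row]:
  step 1: row=2, L[2]='$', prepend. Next row=LF[2]=0
  step 2: row=0, L[0]='K', prepend. Next row=LF[0]=1
  step 3: row=1, L[1]='n', prepend. Next row=LF[1]=11
  step 4: row=11, L[11]='e', prepend. Next row=LF[11]=6
  step 5: row=6, L[6]='m', prepend. Next row=LF[6]=10
  step 6: row=10, L[10]='g', prepend. Next row=LF[10]=7
  step 7: row=7, L[7]='d', prepend. Next row=LF[7]=4
  step 8: row=4, L[4]='e', prepend. Next row=LF[4]=5
  step 9: row=5, L[5]='l', prepend. Next row=LF[5]=9
  step 10: row=9, L[9]='w', prepend. Next row=LF[9]=14
  step 11: row=14, L[14]='o', prepend. Next row=LF[14]=13
  step 12: row=13, L[13]='n', prepend. Next row=LF[13]=12
  step 13: row=12, L[12]='k', prepend. Next row=LF[12]=8
  step 14: row=8, L[8]='c', prepend. Next row=LF[8]=3
  step 15: row=3, L[3]='a', prepend. Next row=LF[3]=2
Reversed output: acknowledgmenK$

Answer: acknowledgmenK$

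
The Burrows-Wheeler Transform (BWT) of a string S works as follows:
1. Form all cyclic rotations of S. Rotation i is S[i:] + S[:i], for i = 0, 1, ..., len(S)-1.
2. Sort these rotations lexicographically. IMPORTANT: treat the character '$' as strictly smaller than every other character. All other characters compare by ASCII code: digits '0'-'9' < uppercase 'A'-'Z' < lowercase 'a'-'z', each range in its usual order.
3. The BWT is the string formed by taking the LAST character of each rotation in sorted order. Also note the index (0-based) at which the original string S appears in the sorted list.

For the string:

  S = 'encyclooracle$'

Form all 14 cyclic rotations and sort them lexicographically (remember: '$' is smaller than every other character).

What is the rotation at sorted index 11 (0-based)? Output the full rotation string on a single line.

All 14 rotations (rotation i = S[i:]+S[:i]):
  rot[0] = encyclooracle$
  rot[1] = ncyclooracle$e
  rot[2] = cyclooracle$en
  rot[3] = yclooracle$enc
  rot[4] = clooracle$ency
  rot[5] = looracle$encyc
  rot[6] = ooracle$encycl
  rot[7] = oracle$encyclo
  rot[8] = racle$encycloo
  rot[9] = acle$encycloor
  rot[10] = cle$encycloora
  rot[11] = le$encycloorac
  rot[12] = e$encyclooracl
  rot[13] = $encyclooracle
Sorted (with $ < everything):
  sorted[0] = $encyclooracle
  sorted[1] = acle$encycloor
  sorted[2] = cle$encycloora
  sorted[3] = clooracle$ency
  sorted[4] = cyclooracle$en
  sorted[5] = e$encyclooracl
  sorted[6] = encyclooracle$
  sorted[7] = le$encycloorac
  sorted[8] = looracle$encyc
  sorted[9] = ncyclooracle$e
  sorted[10] = ooracle$encycl
  sorted[11] = oracle$encyclo
  sorted[12] = racle$encycloo
  sorted[13] = yclooracle$enc
sorted[11] = oracle$encyclo

Answer: oracle$encyclo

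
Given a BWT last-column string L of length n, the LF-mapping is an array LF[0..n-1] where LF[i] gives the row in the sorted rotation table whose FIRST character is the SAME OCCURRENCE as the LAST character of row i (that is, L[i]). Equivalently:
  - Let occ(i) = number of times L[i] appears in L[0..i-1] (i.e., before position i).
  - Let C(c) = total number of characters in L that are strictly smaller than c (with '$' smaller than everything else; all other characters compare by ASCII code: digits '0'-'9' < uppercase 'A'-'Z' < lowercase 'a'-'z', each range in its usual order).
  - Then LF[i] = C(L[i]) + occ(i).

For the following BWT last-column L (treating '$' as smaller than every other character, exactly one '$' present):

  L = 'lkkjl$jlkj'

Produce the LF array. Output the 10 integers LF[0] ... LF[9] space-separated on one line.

Char counts: '$':1, 'j':3, 'k':3, 'l':3
C (first-col start): C('$')=0, C('j')=1, C('k')=4, C('l')=7
L[0]='l': occ=0, LF[0]=C('l')+0=7+0=7
L[1]='k': occ=0, LF[1]=C('k')+0=4+0=4
L[2]='k': occ=1, LF[2]=C('k')+1=4+1=5
L[3]='j': occ=0, LF[3]=C('j')+0=1+0=1
L[4]='l': occ=1, LF[4]=C('l')+1=7+1=8
L[5]='$': occ=0, LF[5]=C('$')+0=0+0=0
L[6]='j': occ=1, LF[6]=C('j')+1=1+1=2
L[7]='l': occ=2, LF[7]=C('l')+2=7+2=9
L[8]='k': occ=2, LF[8]=C('k')+2=4+2=6
L[9]='j': occ=2, LF[9]=C('j')+2=1+2=3

Answer: 7 4 5 1 8 0 2 9 6 3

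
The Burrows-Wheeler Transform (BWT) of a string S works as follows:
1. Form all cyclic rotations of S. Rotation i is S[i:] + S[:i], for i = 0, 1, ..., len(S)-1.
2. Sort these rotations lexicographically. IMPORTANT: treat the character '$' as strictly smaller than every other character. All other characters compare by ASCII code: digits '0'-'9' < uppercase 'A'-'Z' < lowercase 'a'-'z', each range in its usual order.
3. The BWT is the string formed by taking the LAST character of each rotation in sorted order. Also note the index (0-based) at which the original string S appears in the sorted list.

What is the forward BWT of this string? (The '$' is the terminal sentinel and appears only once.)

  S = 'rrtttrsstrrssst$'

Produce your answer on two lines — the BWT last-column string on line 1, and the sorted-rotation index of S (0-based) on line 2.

Answer: tt$rtrrsrssssttr
2

Derivation:
All 16 rotations (rotation i = S[i:]+S[:i]):
  rot[0] = rrtttrsstrrssst$
  rot[1] = rtttrsstrrssst$r
  rot[2] = tttrsstrrssst$rr
  rot[3] = ttrsstrrssst$rrt
  rot[4] = trsstrrssst$rrtt
  rot[5] = rsstrrssst$rrttt
  rot[6] = sstrrssst$rrtttr
  rot[7] = strrssst$rrtttrs
  rot[8] = trrssst$rrtttrss
  rot[9] = rrssst$rrtttrsst
  rot[10] = rssst$rrtttrsstr
  rot[11] = ssst$rrtttrsstrr
  rot[12] = sst$rrtttrsstrrs
  rot[13] = st$rrtttrsstrrss
  rot[14] = t$rrtttrsstrrsss
  rot[15] = $rrtttrsstrrssst
Sorted (with $ < everything):
  sorted[0] = $rrtttrsstrrssst  (last char: 't')
  sorted[1] = rrssst$rrtttrsst  (last char: 't')
  sorted[2] = rrtttrsstrrssst$  (last char: '$')
  sorted[3] = rssst$rrtttrsstr  (last char: 'r')
  sorted[4] = rsstrrssst$rrttt  (last char: 't')
  sorted[5] = rtttrsstrrssst$r  (last char: 'r')
  sorted[6] = ssst$rrtttrsstrr  (last char: 'r')
  sorted[7] = sst$rrtttrsstrrs  (last char: 's')
  sorted[8] = sstrrssst$rrtttr  (last char: 'r')
  sorted[9] = st$rrtttrsstrrss  (last char: 's')
  sorted[10] = strrssst$rrtttrs  (last char: 's')
  sorted[11] = t$rrtttrsstrrsss  (last char: 's')
  sorted[12] = trrssst$rrtttrss  (last char: 's')
  sorted[13] = trsstrrssst$rrtt  (last char: 't')
  sorted[14] = ttrsstrrssst$rrt  (last char: 't')
  sorted[15] = tttrsstrrssst$rr  (last char: 'r')
Last column: tt$rtrrsrssssttr
Original string S is at sorted index 2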